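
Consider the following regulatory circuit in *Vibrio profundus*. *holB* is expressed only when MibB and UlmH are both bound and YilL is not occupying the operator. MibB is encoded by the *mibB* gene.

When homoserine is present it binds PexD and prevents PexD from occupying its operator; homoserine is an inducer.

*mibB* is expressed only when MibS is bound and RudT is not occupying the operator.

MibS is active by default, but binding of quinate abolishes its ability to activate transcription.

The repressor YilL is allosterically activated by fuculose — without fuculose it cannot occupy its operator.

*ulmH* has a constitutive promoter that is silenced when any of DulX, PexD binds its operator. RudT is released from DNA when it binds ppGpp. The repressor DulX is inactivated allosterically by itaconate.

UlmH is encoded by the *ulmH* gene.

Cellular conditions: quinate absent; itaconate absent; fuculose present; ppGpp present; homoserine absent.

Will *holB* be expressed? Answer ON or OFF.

OFF

Fuculose is present, so YilL is active.
ppGpp is present, so RudT is inactive.
Quinate is absent, so MibS is active.
No repressor is bound and MibS is active, so *mibB* is transcribed.
So MibB is produced and active.
Itaconate is absent, so DulX is active.
Homoserine is absent, so PexD is active.
With repressor DulX bound, *ulmH* is not transcribed.
So UlmH is not produced.
With repressor YilL bound, *holB* is not transcribed.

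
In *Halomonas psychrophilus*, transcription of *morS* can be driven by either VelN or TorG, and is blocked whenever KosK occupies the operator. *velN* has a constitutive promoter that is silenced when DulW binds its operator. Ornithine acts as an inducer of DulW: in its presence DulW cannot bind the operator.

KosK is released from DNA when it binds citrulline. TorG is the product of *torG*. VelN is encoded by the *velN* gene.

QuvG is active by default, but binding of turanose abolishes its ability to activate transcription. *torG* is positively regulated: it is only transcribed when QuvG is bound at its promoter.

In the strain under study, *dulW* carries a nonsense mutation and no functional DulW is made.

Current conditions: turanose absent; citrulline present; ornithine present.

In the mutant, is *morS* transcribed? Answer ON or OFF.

ON

DulW is non-functional in this strain, so it has no effect.
With no repressor bound, *velN* is transcribed.
So VelN is produced and active.
Turanose is absent, so QuvG is active.
No repressor is bound and QuvG is active, so *torG* is transcribed.
So TorG is produced and active.
Citrulline is present, so KosK is inactive.
Activator VelN is present, so *morS* is transcribed.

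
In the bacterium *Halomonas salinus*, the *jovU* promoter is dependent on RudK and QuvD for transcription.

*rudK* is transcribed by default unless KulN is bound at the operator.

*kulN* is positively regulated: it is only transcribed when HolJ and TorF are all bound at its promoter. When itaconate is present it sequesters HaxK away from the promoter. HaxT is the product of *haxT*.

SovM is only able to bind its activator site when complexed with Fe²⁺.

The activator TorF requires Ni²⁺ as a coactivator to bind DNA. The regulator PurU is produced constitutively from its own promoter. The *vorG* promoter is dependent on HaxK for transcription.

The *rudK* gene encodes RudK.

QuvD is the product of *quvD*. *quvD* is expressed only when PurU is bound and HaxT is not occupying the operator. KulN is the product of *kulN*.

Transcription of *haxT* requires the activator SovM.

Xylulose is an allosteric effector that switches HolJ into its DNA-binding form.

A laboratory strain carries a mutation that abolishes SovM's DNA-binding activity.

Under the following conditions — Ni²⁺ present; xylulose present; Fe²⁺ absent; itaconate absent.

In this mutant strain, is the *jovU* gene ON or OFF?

OFF

Xylulose is present, so HolJ is active.
Ni²⁺ is present, so TorF is active.
No repressor is bound and HolJ and TorF are active, so *kulN* is transcribed.
So KulN is produced and active.
With repressor KulN bound, *rudK* is not transcribed.
So RudK is not produced.
PurU is produced constitutively and is active.
SovM is non-functional in this strain, so it has no effect.
Required activator SovM is absent, so *haxT* is not transcribed.
So HaxT is not produced.
No repressor is bound and PurU is active, so *quvD* is transcribed.
So QuvD is produced and active.
Required activator RudK is absent, so *jovU* is not transcribed.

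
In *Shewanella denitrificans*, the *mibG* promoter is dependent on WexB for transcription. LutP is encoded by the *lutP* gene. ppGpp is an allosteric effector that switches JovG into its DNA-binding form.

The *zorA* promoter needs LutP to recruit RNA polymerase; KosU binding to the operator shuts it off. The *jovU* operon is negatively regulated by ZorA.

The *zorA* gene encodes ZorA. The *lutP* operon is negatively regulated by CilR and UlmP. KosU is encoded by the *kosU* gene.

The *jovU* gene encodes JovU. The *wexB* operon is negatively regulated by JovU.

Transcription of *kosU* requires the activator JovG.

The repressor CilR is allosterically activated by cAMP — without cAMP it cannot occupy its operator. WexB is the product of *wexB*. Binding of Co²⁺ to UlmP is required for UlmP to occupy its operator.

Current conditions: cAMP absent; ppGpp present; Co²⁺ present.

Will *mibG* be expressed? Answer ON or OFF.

cAMP is absent, so CilR is inactive.
Co²⁺ is present, so UlmP is active.
With repressor UlmP bound, *lutP* is not transcribed.
So LutP is not produced.
ppGpp is present, so JovG is active.
No repressor is bound and JovG is active, so *kosU* is transcribed.
So KosU is produced and active.
With repressor KosU bound, *zorA* is not transcribed.
So ZorA is not produced.
With no repressor bound, *jovU* is transcribed.
So JovU is produced and active.
With repressor JovU bound, *wexB* is not transcribed.
So WexB is not produced.
Required activator WexB is absent, so *mibG* is not transcribed.

OFF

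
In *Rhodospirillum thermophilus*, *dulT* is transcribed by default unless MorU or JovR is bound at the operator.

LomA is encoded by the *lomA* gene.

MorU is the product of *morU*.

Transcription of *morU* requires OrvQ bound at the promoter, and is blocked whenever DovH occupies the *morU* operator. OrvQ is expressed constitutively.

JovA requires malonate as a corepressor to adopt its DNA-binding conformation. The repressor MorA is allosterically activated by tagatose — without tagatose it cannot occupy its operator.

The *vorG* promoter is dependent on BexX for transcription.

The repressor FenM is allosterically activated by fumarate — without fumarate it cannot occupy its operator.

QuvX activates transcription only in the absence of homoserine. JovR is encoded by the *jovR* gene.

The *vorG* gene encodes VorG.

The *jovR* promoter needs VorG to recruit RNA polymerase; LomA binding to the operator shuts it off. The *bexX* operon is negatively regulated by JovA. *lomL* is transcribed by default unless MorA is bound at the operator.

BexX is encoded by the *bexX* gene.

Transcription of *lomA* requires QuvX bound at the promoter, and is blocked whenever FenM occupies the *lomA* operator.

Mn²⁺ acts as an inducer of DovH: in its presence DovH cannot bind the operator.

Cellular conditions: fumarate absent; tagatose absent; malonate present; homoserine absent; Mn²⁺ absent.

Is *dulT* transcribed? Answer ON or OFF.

ON

Mn²⁺ is absent, so DovH is active.
OrvQ is produced constitutively and is active.
With repressor DovH bound, *morU* is not transcribed.
So MorU is not produced.
Malonate is present, so JovA is active.
With repressor JovA bound, *bexX* is not transcribed.
So BexX is not produced.
Required activator BexX is absent, so *vorG* is not transcribed.
So VorG is not produced.
Homoserine is absent, so QuvX is active.
Fumarate is absent, so FenM is inactive.
No repressor is bound and QuvX is active, so *lomA* is transcribed.
So LomA is produced and active.
With repressor LomA bound, *jovR* is not transcribed.
So JovR is not produced.
With no repressor bound, *dulT* is transcribed.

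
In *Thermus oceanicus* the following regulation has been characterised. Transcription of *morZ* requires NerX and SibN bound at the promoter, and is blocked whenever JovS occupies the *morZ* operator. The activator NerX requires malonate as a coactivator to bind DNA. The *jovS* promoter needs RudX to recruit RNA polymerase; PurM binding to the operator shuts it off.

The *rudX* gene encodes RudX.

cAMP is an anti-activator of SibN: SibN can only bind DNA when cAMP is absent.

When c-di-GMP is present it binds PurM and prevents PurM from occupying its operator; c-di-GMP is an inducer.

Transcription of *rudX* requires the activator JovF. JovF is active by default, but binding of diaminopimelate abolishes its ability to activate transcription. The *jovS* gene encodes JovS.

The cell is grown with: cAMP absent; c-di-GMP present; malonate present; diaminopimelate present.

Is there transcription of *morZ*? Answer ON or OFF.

c-di-GMP is present, so PurM is inactive.
Diaminopimelate is present, so JovF is inactive.
Required activator JovF is absent, so *rudX* is not transcribed.
So RudX is not produced.
Required activator RudX is absent, so *jovS* is not transcribed.
So JovS is not produced.
Malonate is present, so NerX is active.
cAMP is absent, so SibN is active.
No repressor is bound and NerX and SibN are active, so *morZ* is transcribed.

ON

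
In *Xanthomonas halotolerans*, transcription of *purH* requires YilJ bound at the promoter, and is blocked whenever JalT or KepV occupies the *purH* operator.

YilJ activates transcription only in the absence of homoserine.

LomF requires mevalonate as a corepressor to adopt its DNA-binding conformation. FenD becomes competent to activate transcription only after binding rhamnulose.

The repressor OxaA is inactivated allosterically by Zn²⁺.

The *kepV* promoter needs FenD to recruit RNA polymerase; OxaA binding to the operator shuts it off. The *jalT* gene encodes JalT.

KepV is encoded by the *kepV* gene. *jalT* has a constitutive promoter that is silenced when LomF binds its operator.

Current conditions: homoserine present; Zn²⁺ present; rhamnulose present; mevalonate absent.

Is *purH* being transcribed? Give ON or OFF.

OFF

Homoserine is present, so YilJ is inactive.
Mevalonate is absent, so LomF is inactive.
With no repressor bound, *jalT* is transcribed.
So JalT is produced and active.
Zn²⁺ is present, so OxaA is inactive.
Rhamnulose is present, so FenD is active.
No repressor is bound and FenD is active, so *kepV* is transcribed.
So KepV is produced and active.
With repressor JalT bound, *purH* is not transcribed.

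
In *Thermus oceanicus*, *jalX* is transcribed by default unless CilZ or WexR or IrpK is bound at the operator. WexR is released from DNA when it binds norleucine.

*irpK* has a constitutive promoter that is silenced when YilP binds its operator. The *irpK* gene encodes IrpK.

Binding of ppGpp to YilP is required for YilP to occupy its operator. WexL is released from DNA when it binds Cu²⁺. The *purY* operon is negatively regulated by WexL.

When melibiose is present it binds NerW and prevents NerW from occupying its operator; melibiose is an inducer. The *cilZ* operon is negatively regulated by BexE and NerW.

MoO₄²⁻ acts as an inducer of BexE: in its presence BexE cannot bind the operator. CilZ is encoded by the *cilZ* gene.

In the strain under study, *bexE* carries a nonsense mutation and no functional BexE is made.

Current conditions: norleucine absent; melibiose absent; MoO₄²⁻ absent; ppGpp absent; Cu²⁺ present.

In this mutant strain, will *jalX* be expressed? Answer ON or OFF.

BexE is non-functional in this strain, so it has no effect.
Melibiose is absent, so NerW is active.
With repressor NerW bound, *cilZ* is not transcribed.
So CilZ is not produced.
Norleucine is absent, so WexR is active.
ppGpp is absent, so YilP is inactive.
With no repressor bound, *irpK* is transcribed.
So IrpK is produced and active.
With repressor WexR bound, *jalX* is not transcribed.

OFF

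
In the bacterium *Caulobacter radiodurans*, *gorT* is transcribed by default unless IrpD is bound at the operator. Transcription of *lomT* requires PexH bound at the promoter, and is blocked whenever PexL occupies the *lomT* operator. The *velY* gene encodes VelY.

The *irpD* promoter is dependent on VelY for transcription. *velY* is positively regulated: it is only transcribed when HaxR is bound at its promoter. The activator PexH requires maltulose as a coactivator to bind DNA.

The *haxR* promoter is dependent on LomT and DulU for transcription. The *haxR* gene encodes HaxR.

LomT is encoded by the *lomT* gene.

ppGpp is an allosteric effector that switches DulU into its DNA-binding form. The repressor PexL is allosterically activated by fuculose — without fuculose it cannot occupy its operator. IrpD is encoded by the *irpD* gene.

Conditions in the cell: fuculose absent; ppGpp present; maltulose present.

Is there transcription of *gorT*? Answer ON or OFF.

OFF

Maltulose is present, so PexH is active.
Fuculose is absent, so PexL is inactive.
No repressor is bound and PexH is active, so *lomT* is transcribed.
So LomT is produced and active.
ppGpp is present, so DulU is active.
No repressor is bound and LomT and DulU are active, so *haxR* is transcribed.
So HaxR is produced and active.
No repressor is bound and HaxR is active, so *velY* is transcribed.
So VelY is produced and active.
No repressor is bound and VelY is active, so *irpD* is transcribed.
So IrpD is produced and active.
With repressor IrpD bound, *gorT* is not transcribed.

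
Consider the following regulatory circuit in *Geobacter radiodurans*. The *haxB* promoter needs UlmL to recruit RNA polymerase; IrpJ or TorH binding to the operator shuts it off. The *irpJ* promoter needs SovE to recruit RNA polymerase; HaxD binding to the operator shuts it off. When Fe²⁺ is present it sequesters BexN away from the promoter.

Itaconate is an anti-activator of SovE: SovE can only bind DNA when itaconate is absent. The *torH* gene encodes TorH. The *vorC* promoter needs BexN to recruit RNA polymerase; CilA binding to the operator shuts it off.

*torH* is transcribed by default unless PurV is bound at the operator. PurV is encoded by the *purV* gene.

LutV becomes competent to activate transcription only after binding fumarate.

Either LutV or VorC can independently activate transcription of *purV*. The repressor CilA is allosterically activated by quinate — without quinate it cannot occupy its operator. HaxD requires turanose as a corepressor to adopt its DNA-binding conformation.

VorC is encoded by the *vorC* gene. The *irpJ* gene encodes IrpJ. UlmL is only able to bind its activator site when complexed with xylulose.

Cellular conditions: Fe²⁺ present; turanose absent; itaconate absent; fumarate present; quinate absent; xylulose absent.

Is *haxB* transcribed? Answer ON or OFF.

OFF

Itaconate is absent, so SovE is active.
Turanose is absent, so HaxD is inactive.
No repressor is bound and SovE is active, so *irpJ* is transcribed.
So IrpJ is produced and active.
Xylulose is absent, so UlmL is inactive.
Fumarate is present, so LutV is active.
Fe²⁺ is present, so BexN is inactive.
Quinate is absent, so CilA is inactive.
Required activator BexN is absent, so *vorC* is not transcribed.
So VorC is not produced.
Activator LutV is present, so *purV* is transcribed.
So PurV is produced and active.
With repressor PurV bound, *torH* is not transcribed.
So TorH is not produced.
With repressor IrpJ bound, *haxB* is not transcribed.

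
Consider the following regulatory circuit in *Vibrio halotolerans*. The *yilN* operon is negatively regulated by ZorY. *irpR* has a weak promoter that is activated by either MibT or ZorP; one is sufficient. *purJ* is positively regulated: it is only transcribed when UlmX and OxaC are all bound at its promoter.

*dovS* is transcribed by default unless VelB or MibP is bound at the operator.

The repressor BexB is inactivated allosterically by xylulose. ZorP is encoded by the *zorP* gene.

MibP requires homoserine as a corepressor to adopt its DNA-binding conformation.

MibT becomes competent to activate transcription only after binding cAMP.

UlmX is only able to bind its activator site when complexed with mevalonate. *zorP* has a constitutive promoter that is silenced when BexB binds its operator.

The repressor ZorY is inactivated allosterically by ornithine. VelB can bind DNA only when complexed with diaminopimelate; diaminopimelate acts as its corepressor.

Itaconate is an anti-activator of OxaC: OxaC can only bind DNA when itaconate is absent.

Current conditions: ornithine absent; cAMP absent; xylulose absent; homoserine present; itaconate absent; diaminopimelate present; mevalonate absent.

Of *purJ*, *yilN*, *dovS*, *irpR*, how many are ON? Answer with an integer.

0

Mevalonate is absent, so UlmX is inactive.
Itaconate is absent, so OxaC is active.
Required activator UlmX is absent, so *purJ* is not transcribed.
→ *purJ* is OFF.
Ornithine is absent, so ZorY is active.
With repressor ZorY bound, *yilN* is not transcribed.
→ *yilN* is OFF.
Diaminopimelate is present, so VelB is active.
Homoserine is present, so MibP is active.
With repressor VelB bound, *dovS* is not transcribed.
→ *dovS* is OFF.
cAMP is absent, so MibT is inactive.
Xylulose is absent, so BexB is active.
With repressor BexB bound, *zorP* is not transcribed.
So ZorP is not produced.
No activator is available at the *irpR* promoter, so *irpR* is not transcribed.
→ *irpR* is OFF.
0 of the 4 genes are transcribed.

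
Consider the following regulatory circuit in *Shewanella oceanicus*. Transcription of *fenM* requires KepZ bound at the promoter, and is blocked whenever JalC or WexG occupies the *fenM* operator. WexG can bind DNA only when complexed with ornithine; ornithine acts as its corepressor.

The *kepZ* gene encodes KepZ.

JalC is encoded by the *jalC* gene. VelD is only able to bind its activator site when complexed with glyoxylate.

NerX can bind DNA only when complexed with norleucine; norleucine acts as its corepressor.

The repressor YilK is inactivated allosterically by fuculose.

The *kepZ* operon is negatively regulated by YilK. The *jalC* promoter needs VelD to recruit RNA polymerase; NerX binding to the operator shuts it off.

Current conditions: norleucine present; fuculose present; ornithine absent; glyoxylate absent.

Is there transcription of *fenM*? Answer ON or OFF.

Fuculose is present, so YilK is inactive.
With no repressor bound, *kepZ* is transcribed.
So KepZ is produced and active.
Glyoxylate is absent, so VelD is inactive.
Norleucine is present, so NerX is active.
With repressor NerX bound, *jalC* is not transcribed.
So JalC is not produced.
Ornithine is absent, so WexG is inactive.
No repressor is bound and KepZ is active, so *fenM* is transcribed.

ON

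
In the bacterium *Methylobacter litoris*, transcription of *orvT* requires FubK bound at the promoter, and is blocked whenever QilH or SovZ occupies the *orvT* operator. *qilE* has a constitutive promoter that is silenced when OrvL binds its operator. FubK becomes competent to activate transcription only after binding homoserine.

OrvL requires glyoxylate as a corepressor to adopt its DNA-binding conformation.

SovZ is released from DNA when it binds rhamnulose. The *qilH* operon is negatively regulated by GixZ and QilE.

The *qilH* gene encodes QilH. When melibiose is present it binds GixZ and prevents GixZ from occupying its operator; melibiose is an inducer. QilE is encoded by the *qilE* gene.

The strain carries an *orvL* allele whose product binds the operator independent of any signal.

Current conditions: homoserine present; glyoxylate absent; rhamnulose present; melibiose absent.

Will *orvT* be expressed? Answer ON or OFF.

ON

Melibiose is absent, so GixZ is active.
OrvL is constitutively active in this strain.
With repressor OrvL bound, *qilE* is not transcribed.
So QilE is not produced.
With repressor GixZ bound, *qilH* is not transcribed.
So QilH is not produced.
Homoserine is present, so FubK is active.
Rhamnulose is present, so SovZ is inactive.
No repressor is bound and FubK is active, so *orvT* is transcribed.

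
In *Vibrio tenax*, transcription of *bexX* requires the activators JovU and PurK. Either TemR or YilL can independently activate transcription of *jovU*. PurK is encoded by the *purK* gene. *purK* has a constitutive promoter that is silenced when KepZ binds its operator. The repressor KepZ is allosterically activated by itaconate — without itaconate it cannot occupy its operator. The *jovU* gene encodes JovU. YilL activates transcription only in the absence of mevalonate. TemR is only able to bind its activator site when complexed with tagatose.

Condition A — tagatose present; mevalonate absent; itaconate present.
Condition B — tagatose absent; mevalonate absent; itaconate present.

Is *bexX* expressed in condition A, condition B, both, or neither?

Condition A:
Tagatose is present, so TemR is active.
Mevalonate is absent, so YilL is active.
Activator TemR is present, so *jovU* is transcribed.
So JovU is produced and active.
Itaconate is present, so KepZ is active.
With repressor KepZ bound, *purK* is not transcribed.
So PurK is not produced.
Required activator PurK is absent, so *bexX* is not transcribed.
→ *bexX* is OFF in A.
Condition B:
Tagatose is absent, so TemR is inactive.
Mevalonate is absent, so YilL is active.
Activator YilL is present, so *jovU* is transcribed.
So JovU is produced and active.
Itaconate is present, so KepZ is active.
With repressor KepZ bound, *purK* is not transcribed.
So PurK is not produced.
Required activator PurK is absent, so *bexX* is not transcribed.
→ *bexX* is OFF in B.

neither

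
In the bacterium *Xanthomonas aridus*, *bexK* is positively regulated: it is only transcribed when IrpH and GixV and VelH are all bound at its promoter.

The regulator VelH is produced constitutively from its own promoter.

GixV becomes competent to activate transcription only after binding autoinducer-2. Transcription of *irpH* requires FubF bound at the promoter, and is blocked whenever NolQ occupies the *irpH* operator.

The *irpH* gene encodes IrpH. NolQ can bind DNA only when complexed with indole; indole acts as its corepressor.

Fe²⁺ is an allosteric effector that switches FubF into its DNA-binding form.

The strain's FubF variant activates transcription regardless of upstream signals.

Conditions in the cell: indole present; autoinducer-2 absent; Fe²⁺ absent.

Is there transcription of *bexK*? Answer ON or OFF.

FubF is constitutively active in this strain.
Indole is present, so NolQ is active.
With repressor NolQ bound, *irpH* is not transcribed.
So IrpH is not produced.
Autoinducer-2 is absent, so GixV is inactive.
VelH is produced constitutively and is active.
Required activator IrpH is absent, so *bexK* is not transcribed.

OFF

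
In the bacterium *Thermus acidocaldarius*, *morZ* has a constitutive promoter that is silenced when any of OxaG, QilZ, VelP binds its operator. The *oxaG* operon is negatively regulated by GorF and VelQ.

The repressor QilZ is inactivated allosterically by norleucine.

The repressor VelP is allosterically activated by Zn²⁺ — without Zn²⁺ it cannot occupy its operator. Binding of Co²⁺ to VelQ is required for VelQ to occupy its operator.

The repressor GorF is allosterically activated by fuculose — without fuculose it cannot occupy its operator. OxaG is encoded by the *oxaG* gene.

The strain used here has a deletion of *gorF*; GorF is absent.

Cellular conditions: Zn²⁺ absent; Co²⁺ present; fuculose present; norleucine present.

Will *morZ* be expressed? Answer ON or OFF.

GorF is non-functional in this strain, so it has no effect.
Co²⁺ is present, so VelQ is active.
With repressor VelQ bound, *oxaG* is not transcribed.
So OxaG is not produced.
Norleucine is present, so QilZ is inactive.
Zn²⁺ is absent, so VelP is inactive.
With no repressor bound, *morZ* is transcribed.

ON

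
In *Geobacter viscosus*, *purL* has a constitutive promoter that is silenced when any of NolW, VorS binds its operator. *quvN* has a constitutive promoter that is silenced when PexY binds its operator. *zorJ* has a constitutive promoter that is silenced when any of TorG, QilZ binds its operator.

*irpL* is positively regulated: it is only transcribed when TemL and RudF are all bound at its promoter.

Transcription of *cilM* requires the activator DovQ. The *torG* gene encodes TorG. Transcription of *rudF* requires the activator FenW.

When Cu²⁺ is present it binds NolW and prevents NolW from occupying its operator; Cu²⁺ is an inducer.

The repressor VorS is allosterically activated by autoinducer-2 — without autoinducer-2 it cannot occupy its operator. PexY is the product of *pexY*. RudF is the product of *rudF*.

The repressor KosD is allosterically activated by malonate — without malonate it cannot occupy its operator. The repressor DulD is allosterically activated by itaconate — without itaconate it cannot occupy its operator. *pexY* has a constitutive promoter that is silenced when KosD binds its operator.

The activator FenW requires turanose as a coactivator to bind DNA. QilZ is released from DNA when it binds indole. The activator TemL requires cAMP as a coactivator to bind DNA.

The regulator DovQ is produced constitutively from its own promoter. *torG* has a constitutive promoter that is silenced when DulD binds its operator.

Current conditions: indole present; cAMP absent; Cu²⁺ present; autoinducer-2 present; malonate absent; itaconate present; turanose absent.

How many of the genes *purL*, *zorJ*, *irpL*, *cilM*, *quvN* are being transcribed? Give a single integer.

2

Cu²⁺ is present, so NolW is inactive.
Autoinducer-2 is present, so VorS is active.
With repressor VorS bound, *purL* is not transcribed.
→ *purL* is OFF.
Itaconate is present, so DulD is active.
With repressor DulD bound, *torG* is not transcribed.
So TorG is not produced.
Indole is present, so QilZ is inactive.
With no repressor bound, *zorJ* is transcribed.
→ *zorJ* is ON.
cAMP is absent, so TemL is inactive.
Turanose is absent, so FenW is inactive.
Required activator FenW is absent, so *rudF* is not transcribed.
So RudF is not produced.
Required activator TemL is absent, so *irpL* is not transcribed.
→ *irpL* is OFF.
DovQ is produced constitutively and is active.
No repressor is bound and DovQ is active, so *cilM* is transcribed.
→ *cilM* is ON.
Malonate is absent, so KosD is inactive.
With no repressor bound, *pexY* is transcribed.
So PexY is produced and active.
With repressor PexY bound, *quvN* is not transcribed.
→ *quvN* is OFF.
2 of the 5 genes are transcribed.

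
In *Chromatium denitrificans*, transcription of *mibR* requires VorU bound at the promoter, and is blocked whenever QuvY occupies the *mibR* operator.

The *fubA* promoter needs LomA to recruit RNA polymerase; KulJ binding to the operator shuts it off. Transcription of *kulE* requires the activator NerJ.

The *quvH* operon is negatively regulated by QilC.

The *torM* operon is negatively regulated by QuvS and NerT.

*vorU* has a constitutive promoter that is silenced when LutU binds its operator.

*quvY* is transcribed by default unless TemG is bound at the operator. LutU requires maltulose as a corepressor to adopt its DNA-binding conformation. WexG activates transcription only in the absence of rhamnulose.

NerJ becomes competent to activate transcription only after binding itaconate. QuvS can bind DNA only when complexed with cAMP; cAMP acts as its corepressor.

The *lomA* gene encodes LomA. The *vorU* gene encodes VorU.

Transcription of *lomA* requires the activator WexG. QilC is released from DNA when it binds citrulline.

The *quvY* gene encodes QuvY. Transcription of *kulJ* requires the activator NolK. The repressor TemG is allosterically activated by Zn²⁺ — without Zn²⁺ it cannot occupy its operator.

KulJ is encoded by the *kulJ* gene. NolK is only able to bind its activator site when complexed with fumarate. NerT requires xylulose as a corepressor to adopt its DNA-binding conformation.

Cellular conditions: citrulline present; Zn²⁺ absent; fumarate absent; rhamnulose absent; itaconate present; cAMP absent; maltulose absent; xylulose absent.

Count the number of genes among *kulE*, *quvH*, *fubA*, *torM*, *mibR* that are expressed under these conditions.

Itaconate is present, so NerJ is active.
No repressor is bound and NerJ is active, so *kulE* is transcribed.
→ *kulE* is ON.
Citrulline is present, so QilC is inactive.
With no repressor bound, *quvH* is transcribed.
→ *quvH* is ON.
Rhamnulose is absent, so WexG is active.
No repressor is bound and WexG is active, so *lomA* is transcribed.
So LomA is produced and active.
Fumarate is absent, so NolK is inactive.
Required activator NolK is absent, so *kulJ* is not transcribed.
So KulJ is not produced.
No repressor is bound and LomA is active, so *fubA* is transcribed.
→ *fubA* is ON.
cAMP is absent, so QuvS is inactive.
Xylulose is absent, so NerT is inactive.
With no repressor bound, *torM* is transcribed.
→ *torM* is ON.
Zn²⁺ is absent, so TemG is inactive.
With no repressor bound, *quvY* is transcribed.
So QuvY is produced and active.
Maltulose is absent, so LutU is inactive.
With no repressor bound, *vorU* is transcribed.
So VorU is produced and active.
With repressor QuvY bound, *mibR* is not transcribed.
→ *mibR* is OFF.
4 of the 5 genes are transcribed.

4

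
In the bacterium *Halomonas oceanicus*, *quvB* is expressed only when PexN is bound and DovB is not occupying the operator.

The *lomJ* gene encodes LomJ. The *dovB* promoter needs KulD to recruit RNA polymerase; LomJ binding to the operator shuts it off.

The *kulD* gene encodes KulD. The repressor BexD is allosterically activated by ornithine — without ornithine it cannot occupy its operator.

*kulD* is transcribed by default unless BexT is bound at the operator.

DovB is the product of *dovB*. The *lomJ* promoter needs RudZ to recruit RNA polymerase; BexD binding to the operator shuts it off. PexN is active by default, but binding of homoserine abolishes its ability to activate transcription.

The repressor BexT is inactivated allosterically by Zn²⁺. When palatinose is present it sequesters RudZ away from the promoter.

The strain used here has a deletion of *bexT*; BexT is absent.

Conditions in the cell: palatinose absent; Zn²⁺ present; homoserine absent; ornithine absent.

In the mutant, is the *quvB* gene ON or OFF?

ON

Homoserine is absent, so PexN is active.
Palatinose is absent, so RudZ is active.
Ornithine is absent, so BexD is inactive.
No repressor is bound and RudZ is active, so *lomJ* is transcribed.
So LomJ is produced and active.
BexT is non-functional in this strain, so it has no effect.
With no repressor bound, *kulD* is transcribed.
So KulD is produced and active.
With repressor LomJ bound, *dovB* is not transcribed.
So DovB is not produced.
No repressor is bound and PexN is active, so *quvB* is transcribed.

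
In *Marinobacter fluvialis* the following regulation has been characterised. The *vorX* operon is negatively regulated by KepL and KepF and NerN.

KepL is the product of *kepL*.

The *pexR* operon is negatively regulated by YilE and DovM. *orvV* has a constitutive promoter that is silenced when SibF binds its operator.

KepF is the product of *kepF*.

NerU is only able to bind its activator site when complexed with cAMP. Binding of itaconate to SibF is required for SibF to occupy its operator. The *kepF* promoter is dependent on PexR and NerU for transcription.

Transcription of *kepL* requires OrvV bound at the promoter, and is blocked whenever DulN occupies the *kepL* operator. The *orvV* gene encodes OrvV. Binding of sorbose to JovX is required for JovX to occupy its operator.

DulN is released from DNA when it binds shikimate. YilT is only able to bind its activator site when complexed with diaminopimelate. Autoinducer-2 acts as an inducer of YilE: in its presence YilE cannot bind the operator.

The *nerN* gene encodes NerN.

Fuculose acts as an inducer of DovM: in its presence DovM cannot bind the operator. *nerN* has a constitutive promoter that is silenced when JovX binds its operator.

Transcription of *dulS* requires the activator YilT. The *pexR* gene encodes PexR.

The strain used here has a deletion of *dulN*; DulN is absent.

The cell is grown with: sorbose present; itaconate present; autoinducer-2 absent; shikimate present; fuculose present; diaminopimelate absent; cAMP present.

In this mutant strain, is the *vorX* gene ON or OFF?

DulN is non-functional in this strain, so it has no effect.
Itaconate is present, so SibF is active.
With repressor SibF bound, *orvV* is not transcribed.
So OrvV is not produced.
Required activator OrvV is absent, so *kepL* is not transcribed.
So KepL is not produced.
Autoinducer-2 is absent, so YilE is active.
Fuculose is present, so DovM is inactive.
With repressor YilE bound, *pexR* is not transcribed.
So PexR is not produced.
cAMP is present, so NerU is active.
Required activator PexR is absent, so *kepF* is not transcribed.
So KepF is not produced.
Sorbose is present, so JovX is active.
With repressor JovX bound, *nerN* is not transcribed.
So NerN is not produced.
With no repressor bound, *vorX* is transcribed.

ON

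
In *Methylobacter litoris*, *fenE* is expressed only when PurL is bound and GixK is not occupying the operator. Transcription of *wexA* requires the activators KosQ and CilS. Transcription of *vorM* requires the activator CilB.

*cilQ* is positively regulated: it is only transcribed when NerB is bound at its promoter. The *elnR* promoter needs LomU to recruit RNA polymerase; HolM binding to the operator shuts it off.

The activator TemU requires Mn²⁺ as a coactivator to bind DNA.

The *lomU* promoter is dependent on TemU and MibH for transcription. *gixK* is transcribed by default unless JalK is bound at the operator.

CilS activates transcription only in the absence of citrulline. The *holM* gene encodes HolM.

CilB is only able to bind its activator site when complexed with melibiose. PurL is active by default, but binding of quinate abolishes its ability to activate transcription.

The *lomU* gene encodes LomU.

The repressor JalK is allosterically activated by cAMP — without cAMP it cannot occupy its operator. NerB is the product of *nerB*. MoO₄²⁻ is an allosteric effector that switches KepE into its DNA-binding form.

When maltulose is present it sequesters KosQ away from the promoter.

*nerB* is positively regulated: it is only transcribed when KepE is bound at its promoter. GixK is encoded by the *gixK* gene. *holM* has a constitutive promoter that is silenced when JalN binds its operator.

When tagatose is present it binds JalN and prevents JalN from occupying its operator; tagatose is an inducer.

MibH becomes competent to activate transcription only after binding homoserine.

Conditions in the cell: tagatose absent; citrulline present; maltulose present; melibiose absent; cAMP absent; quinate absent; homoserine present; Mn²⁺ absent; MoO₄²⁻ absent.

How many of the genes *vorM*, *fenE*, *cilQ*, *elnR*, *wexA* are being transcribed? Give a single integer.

Melibiose is absent, so CilB is inactive.
Required activator CilB is absent, so *vorM* is not transcribed.
→ *vorM* is OFF.
cAMP is absent, so JalK is inactive.
With no repressor bound, *gixK* is transcribed.
So GixK is produced and active.
Quinate is absent, so PurL is active.
With repressor GixK bound, *fenE* is not transcribed.
→ *fenE* is OFF.
MoO₄²⁻ is absent, so KepE is inactive.
Required activator KepE is absent, so *nerB* is not transcribed.
So NerB is not produced.
Required activator NerB is absent, so *cilQ* is not transcribed.
→ *cilQ* is OFF.
Mn²⁺ is absent, so TemU is inactive.
Homoserine is present, so MibH is active.
Required activator TemU is absent, so *lomU* is not transcribed.
So LomU is not produced.
Tagatose is absent, so JalN is active.
With repressor JalN bound, *holM* is not transcribed.
So HolM is not produced.
Required activator LomU is absent, so *elnR* is not transcribed.
→ *elnR* is OFF.
Maltulose is present, so KosQ is inactive.
Citrulline is present, so CilS is inactive.
Required activator KosQ is absent, so *wexA* is not transcribed.
→ *wexA* is OFF.
0 of the 5 genes are transcribed.

0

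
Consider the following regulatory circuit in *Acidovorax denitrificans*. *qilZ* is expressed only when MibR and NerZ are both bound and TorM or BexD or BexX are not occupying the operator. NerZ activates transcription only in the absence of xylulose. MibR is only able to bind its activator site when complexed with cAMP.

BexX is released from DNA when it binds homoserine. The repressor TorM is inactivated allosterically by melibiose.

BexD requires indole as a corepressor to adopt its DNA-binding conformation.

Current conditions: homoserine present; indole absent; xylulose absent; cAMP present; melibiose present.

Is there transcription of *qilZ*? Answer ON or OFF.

cAMP is present, so MibR is active.
Melibiose is present, so TorM is inactive.
Indole is absent, so BexD is inactive.
Xylulose is absent, so NerZ is active.
Homoserine is present, so BexX is inactive.
No repressor is bound and MibR and NerZ are active, so *qilZ* is transcribed.

ON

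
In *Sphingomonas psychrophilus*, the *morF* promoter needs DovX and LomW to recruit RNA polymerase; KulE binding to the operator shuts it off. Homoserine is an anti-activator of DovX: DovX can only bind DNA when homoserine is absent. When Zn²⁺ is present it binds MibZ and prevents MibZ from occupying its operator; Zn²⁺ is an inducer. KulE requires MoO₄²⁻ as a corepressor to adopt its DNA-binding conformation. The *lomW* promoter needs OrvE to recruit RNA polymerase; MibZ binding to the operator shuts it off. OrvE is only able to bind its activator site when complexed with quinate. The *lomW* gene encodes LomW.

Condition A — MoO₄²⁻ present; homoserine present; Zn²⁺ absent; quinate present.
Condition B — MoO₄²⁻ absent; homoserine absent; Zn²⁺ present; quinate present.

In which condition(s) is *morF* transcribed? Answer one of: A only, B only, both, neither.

Condition A:
MoO₄²⁻ is present, so KulE is active.
Homoserine is present, so DovX is inactive.
Zn²⁺ is absent, so MibZ is active.
Quinate is present, so OrvE is active.
With repressor MibZ bound, *lomW* is not transcribed.
So LomW is not produced.
With repressor KulE bound, *morF* is not transcribed.
→ *morF* is OFF in A.
Condition B:
MoO₄²⁻ is absent, so KulE is inactive.
Homoserine is absent, so DovX is active.
Zn²⁺ is present, so MibZ is inactive.
Quinate is present, so OrvE is active.
No repressor is bound and OrvE is active, so *lomW* is transcribed.
So LomW is produced and active.
No repressor is bound and DovX and LomW are active, so *morF* is transcribed.
→ *morF* is ON in B.

B only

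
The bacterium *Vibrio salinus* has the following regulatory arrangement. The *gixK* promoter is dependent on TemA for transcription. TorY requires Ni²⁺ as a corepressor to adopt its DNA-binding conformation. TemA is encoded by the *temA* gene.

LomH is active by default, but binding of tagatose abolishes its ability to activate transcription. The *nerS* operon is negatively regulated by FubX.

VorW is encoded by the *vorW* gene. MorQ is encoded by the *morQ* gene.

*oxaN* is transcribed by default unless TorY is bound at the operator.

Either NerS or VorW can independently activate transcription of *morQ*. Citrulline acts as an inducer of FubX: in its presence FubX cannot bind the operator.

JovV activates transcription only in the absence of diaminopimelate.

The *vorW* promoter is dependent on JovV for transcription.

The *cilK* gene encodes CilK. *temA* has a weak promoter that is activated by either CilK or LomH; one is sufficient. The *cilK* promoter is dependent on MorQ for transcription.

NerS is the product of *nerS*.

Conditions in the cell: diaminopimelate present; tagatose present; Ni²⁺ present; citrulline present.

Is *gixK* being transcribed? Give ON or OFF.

Citrulline is present, so FubX is inactive.
With no repressor bound, *nerS* is transcribed.
So NerS is produced and active.
Diaminopimelate is present, so JovV is inactive.
Required activator JovV is absent, so *vorW* is not transcribed.
So VorW is not produced.
Activator NerS is present, so *morQ* is transcribed.
So MorQ is produced and active.
No repressor is bound and MorQ is active, so *cilK* is transcribed.
So CilK is produced and active.
Tagatose is present, so LomH is inactive.
Activator CilK is present, so *temA* is transcribed.
So TemA is produced and active.
No repressor is bound and TemA is active, so *gixK* is transcribed.

ON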